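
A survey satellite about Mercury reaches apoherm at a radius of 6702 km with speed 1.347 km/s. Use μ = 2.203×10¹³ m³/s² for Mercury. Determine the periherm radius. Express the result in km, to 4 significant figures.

r_a = 6.702×10⁶ m.
Specific energy ε = v²/2 − μ/r = -2.380×10⁶ J/kg, so a = −μ/(2ε) = 4.628×10⁶ m.
The apsides satisfy r_p + r_a = 2a, so the periherm radius is 2a − r_a = 2.555×10⁶ m = 2554.8 km.

periherm radius ≈ 2555 km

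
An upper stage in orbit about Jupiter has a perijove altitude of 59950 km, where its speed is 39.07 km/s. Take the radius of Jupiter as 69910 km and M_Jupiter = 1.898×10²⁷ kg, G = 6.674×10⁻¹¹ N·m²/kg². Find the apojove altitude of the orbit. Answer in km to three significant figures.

μ = GM = 6.674×10⁻¹¹ × 1.898×10²⁷ = 1.267×10¹⁷ m³/s².
r_p = 69910 + 59950 = 1.2986×10⁵ km = 1.299×10⁸ m.
Specific energy ε = v²/2 − μ/r = -2.122×10⁸ J/kg, so a = −μ/(2ε) = 2.984×10⁸ m.
The apsides satisfy r_p + r_a = 2a, so the apojove radius is 2a − r_p = 4.670×10⁸ m = 4.6703×10⁵ km.
Apojove altitude = 4.6703×10⁵ − 69910 = 3.9712×10⁵ km.

apojove altitude ≈ 3.97×10⁵ km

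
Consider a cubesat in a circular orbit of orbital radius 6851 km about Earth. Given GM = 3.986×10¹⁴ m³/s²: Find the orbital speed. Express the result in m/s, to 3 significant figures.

r = 6851 km = 6.851×10⁶ m.
For a circular orbit v = √(μ/r) = √(3.986×10¹⁴ / 6.851×10⁶) = √(5.818×10⁷) = 7628 m/s.

v ≈ 7630 m/s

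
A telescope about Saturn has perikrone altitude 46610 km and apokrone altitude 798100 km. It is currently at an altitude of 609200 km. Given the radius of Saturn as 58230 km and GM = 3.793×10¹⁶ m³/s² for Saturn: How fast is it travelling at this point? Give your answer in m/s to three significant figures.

r_p = 58230 + 46610 = 104840 km = 1.0484×10⁸ m.
r_a = 58230 + 798100 = 856330 km = 8.5633×10⁸ m.
r = 58230 + 609200 = 6.6743×10⁵ km = 6.674×10⁸ m.
Semi-major axis a = (r_p + r_a)/2 = 4.8058×10⁵ km = 4.806×10⁸ m.
Vis-viva: v² = μ(2/r − 1/a) = 3.793×10¹⁶ × (2.997×10⁻⁹ − 2.081×10⁻⁹) = 3.474×10⁷ m²/s².
v = 5894 m/s.

v ≈ 5890 m/s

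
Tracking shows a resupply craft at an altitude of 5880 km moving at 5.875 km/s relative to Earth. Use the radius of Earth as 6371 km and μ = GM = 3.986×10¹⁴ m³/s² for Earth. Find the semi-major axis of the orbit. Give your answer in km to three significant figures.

r = 6371 + 5880 = 12251 km = 1.225×10⁷ m.
Vis-viva rearranged: 1/a = 2/r − v²/μ = 1.633×10⁻⁷ − 8.659×10⁻⁸ = 7.666×10⁻⁸ m⁻¹.
a = 1.304×10⁷ m = 13045 km.

a ≈ 13000 km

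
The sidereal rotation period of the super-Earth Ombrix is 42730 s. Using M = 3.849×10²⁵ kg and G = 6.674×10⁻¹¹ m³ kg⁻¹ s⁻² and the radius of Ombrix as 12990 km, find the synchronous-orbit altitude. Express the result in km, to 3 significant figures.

μ = GM = 6.674×10⁻¹¹ × 3.849×10²⁵ = 2.569×10¹⁵ m³/s².
A synchronous orbit has period T, so by Kepler's third law a = (μT²/4π²)^(1/3).
μT²/4π² = 2.569×10¹⁵ × (4.273×10⁴)² / 39.48 = 1.188×10²³ m³.
a = 4.916×10⁷ m = 49160 km.
Altitude h = a − R = 49160 − 12990 = 36170 km.

h_sync ≈ 36200 km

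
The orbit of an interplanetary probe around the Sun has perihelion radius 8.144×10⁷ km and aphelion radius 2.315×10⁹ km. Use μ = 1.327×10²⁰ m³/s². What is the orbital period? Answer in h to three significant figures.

Semi-major axis a = (r_p + r_a)/2 = (8.1440×10⁷ + 2.3150×10⁹)/2 = 1.1982×10⁹ km = 1.198×10¹² m.
By Kepler's third law T = 2π√(a³/μ) = 2π × 1.139×10⁸ = 7.154×10⁸ s.
= 1.987×10⁵ h.

T ≈ 199000 h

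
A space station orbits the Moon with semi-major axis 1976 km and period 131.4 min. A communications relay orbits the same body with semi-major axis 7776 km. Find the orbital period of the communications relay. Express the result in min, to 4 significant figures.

Kepler's third law: T² ∝ a³, so T₂ = T₁ (a₂/a₁)^(3/2).
a₂/a₁ = 3.935, (a₂/a₁)^(3/2) = 7.806.
T₂ = 131.4 × 7.806 = 1026 min.

T₂ ≈ 1026 min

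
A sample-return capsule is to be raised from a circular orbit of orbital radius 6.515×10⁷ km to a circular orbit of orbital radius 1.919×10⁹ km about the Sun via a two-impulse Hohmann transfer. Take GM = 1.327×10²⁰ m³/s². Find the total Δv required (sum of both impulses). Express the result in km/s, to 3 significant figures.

r₁ = 6.515×10⁷ km = 6.515×10¹⁰ m.
r₂ = 1.919×10⁹ km = 1.919×10¹² m.
Transfer ellipse a_t = (r₁ + r₂)/2 = 9.921×10¹¹ m.
At r₁: circular v_c1 = √(μ/r₁) = 45130 m/s; transfer-perihelion v_p = √[μ(2/r₁ − 1/a_t)] = 62770 m/s.
Δv₁ = v_p − v_c1 = 17640 m/s.
At r₂: circular v_c2 = √(μ/r₂) = 8316 m/s; transfer-aphelion v_a = √[μ(2/r₂ − 1/a_t)] = 2131 m/s.
Δv₂ = v_c2 − v_a = 6185 m/s.
Total Δv = Δv₁ + Δv₂ = 23820 m/s = 23.82 km/s.

Δv_total ≈ 23.8 km/s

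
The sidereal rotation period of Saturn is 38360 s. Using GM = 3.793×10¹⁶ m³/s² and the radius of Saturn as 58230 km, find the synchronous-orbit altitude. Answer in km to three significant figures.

h_sync ≈ 54000 km

A synchronous orbit has period T, so by Kepler's third law a = (μT²/4π²)^(1/3).
μT²/4π² = 3.793×10¹⁶ × (3.836×10⁴)² / 39.48 = 1.414×10²⁴ m³.
a = 1.122×10⁸ m = 1.1223×10⁵ km.
Altitude h = a − R = 1.1223×10⁵ − 58230 = 54005 km.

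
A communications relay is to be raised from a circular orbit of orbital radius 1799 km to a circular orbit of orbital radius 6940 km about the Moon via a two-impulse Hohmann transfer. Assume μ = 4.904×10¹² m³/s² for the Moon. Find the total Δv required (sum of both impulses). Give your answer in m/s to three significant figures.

Δv_total ≈ 731 m/s

r₁ = 1799 km = 1.799×10⁶ m.
r₂ = 6940 km = 6.940×10⁶ m.
Transfer ellipse a_t = (r₁ + r₂)/2 = 4.370×10⁶ m.
At r₁: circular v_c1 = √(μ/r₁) = 1651 m/s; transfer-perilune v_p = √[μ(2/r₁ − 1/a_t)] = 2081 m/s.
Δv₁ = v_p − v_c1 = 429.7 m/s.
At r₂: circular v_c2 = √(μ/r₂) = 840.6 m/s; transfer-apolune v_a = √[μ(2/r₂ − 1/a_t)] = 539.4 m/s.
Δv₂ = v_c2 − v_a = 301.2 m/s.
Total Δv = Δv₁ + Δv₂ = 731.0 m/s.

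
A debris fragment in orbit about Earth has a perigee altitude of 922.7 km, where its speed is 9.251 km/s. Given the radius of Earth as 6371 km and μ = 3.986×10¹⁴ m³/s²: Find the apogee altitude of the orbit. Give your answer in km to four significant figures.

apogee altitude ≈ 19950 km

r_p = 6371 + 922.7 = 7293.7 km = 7.294×10⁶ m.
Specific energy ε = v²/2 − μ/r = -1.186×10⁷ J/kg, so a = −μ/(2ε) = 1.681×10⁷ m.
The apsides satisfy r_p + r_a = 2a, so the apogee radius is 2a − r_p = 2.632×10⁷ m = 26317 km.
Apogee altitude = 26317 − 6371 = 19946 km.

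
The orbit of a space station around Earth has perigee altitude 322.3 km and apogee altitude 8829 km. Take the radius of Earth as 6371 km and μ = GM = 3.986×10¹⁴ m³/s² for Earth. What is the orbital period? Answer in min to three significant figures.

r_p = 6371 + 322.3 = 6693.3 km = 6.6933×10⁶ m.
r_a = 6371 + 8829 = 15200 km = 1.5200×10⁷ m.
Semi-major axis a = (r_p + r_a)/2 = (6693.3 + 15200)/2 = 10947 km = 1.095×10⁷ m.
By Kepler's third law T = 2π√(a³/μ) = 2π × 1.814×10³ = 1.140×10⁴ s.
= 190.0 min.

T ≈ 190 min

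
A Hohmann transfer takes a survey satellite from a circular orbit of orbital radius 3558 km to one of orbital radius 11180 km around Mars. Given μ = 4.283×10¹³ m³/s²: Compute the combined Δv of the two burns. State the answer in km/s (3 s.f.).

r₁ = 3558 km = 3.558×10⁶ m.
r₂ = 11180 km = 1.118×10⁷ m.
Transfer ellipse a_t = (r₁ + r₂)/2 = 7.369×10⁶ m.
At r₁: circular v_c1 = √(μ/r₁) = 3470 m/s; transfer-periapsis v_p = √[μ(2/r₁ − 1/a_t)] = 4274 m/s.
Δv₁ = v_p − v_c1 = 804.0 m/s.
At r₂: circular v_c2 = √(μ/r₂) = 1957 m/s; transfer-apoapsis v_a = √[μ(2/r₂ − 1/a_t)] = 1360 m/s.
Δv₂ = v_c2 − v_a = 597.2 m/s.
Total Δv = Δv₁ + Δv₂ = 1401 m/s = 1.401 km/s.

Δv_total ≈ 1.40 km/s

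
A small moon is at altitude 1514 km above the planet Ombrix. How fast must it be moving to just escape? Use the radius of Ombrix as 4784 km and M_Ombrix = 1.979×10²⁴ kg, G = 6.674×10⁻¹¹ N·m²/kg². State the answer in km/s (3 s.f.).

v_esc ≈ 6.48 km/s

μ = GM = 6.674×10⁻¹¹ × 1.979×10²⁴ = 1.321×10¹⁴ m³/s².
r = 4784 + 1514 = 6298.0 km = 6.2980×10⁶ m.
Escape speed v_esc = √(2μ/r) = √(2 × 1.321×10¹⁴ / 6.298×10⁶) = √(4.194×10⁷) = 6476 m/s.
= 6.476 km/s.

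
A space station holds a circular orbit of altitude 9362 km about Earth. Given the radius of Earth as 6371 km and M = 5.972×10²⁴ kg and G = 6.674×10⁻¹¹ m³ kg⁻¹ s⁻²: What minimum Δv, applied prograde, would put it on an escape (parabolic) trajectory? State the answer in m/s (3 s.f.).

μ = GM = 6.674×10⁻¹¹ × 5.972×10²⁴ = 3.986×10¹⁴ m³/s².
r = 6371 + 9362 = 15733 km = 1.5733×10⁷ m.
Circular speed v_c = √(μ/r) = 5033 m/s.
Escape speed v_esc = √(2μ/r) = √2 × v_c = 7118 m/s.
Δv = v_esc − v_c = 2085 m/s.

Δv ≈ 2080 m/s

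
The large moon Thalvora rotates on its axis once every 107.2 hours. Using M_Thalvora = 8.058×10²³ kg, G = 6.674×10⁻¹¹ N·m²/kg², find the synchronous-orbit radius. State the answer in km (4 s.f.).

μ = GM = 6.674×10⁻¹¹ × 8.058×10²³ = 5.378×10¹³ m³/s².
T = 107.2 hours = 3.859×10⁵ s.
A synchronous orbit has period T, so by Kepler's third law a = (μT²/4π²)^(1/3).
μT²/4π² = 5.378×10¹³ × (3.859×10⁵)² / 39.48 = 2.029×10²³ m³.
a = 5.876×10⁷ m = 58760 km.

r_sync ≈ 58760 km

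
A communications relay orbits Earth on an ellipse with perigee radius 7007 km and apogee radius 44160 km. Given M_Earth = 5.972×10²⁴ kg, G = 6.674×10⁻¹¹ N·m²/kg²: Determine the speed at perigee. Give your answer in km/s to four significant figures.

μ = GM = 6.674×10⁻¹¹ × 5.972×10²⁴ = 3.986×10¹⁴ m³/s².
Semi-major axis a = (r_p + r_a)/2 = 25584 km = 2.558×10⁷ m.
Vis-viva: v² = μ(2/r − 1/a) = 3.986×10¹⁴ × (2.854×10⁻⁷ − 3.909×10⁻⁸) = 9.818×10⁷ m²/s².
v = 9909 m/s = 9.909 km/s.

v ≈ 9.909 km/s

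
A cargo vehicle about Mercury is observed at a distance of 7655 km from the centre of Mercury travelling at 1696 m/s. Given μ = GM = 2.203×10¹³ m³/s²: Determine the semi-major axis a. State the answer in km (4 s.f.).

r = 7.655×10⁶ m.
Vis-viva rearranged: 1/a = 2/r − v²/μ = 2.613×10⁻⁷ − 1.306×10⁻⁷ = 1.307×10⁻⁷ m⁻¹.
a = 7.651×10⁶ m = 7651.2 km.

a ≈ 7651 km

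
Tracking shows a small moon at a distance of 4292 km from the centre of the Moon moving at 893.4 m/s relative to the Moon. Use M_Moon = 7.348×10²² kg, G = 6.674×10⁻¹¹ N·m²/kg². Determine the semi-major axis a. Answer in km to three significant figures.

μ = GM = 6.674×10⁻¹¹ × 7.348×10²² = 4.904×10¹² m³/s².
r = 4.292×10⁶ m.
Specific orbital energy ε = v²/2 − μ/r = (893.4)²/2 − 4.904×10¹²/4.292×10⁶ = -7.435×10⁵ J/kg.
Since ε = −μ/(2a), a = −μ/(2ε) = 3.298×10⁶ m = 3297.9 km.

a ≈ 3300 km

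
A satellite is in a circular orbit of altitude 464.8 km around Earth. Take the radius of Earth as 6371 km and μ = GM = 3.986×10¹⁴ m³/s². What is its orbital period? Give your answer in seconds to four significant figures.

r = 6371 + 464.8 = 6835.8 km = 6.8358×10⁶ m.
Kepler's third law: T = 2π√(r³/μ) = 2π√((6.836×10⁶)³ / 3.986×10¹⁴).
r³/μ = 8.014×10⁵ s², so T = 2π × 8.952×10² = 5.625×10³ s.

T ≈ 5625 seconds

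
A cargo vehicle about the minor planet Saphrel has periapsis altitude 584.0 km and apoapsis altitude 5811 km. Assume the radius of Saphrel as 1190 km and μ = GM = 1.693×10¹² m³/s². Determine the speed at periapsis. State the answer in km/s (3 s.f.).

r_p = 1190 + 584.0 = 1774.0 km = 1.7740×10⁶ m.
r_a = 1190 + 5811 = 7001.0 km = 7.0010×10⁶ m.
Semi-major axis a = (r_p + r_a)/2 = 4387.5 km = 4.388×10⁶ m.
Vis-viva: v² = μ(2/r − 1/a) = 1.693×10¹² × (1.127×10⁻⁶ − 2.279×10⁻⁷) = 1.523×10⁶ m²/s².
v = 1234 m/s = 1.234 km/s.

v ≈ 1.23 km/s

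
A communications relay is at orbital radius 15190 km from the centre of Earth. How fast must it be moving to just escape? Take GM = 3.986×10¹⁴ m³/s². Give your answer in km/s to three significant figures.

r = 15190 km = 1.519×10⁷ m.
Escape speed v_esc = √(2μ/r) = √(2 × 3.986×10¹⁴ / 1.519×10⁷) = √(5.248×10⁷) = 7244 m/s.
= 7.244 km/s.

v_esc ≈ 7.24 km/s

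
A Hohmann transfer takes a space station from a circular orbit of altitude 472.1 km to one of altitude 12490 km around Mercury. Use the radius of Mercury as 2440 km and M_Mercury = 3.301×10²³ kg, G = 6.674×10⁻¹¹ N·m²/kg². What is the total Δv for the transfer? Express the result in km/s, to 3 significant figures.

μ = GM = 6.674×10⁻¹¹ × 3.301×10²³ = 2.203×10¹³ m³/s².
r₁ = 2440 + 472.1 = 2912.1 km = 2.9121×10⁶ m.
r₂ = 2440 + 12490 = 14930 km = 1.4930×10⁷ m.
Transfer ellipse a_t = (r₁ + r₂)/2 = 8.921×10⁶ m.
At r₁: circular v_c1 = √(μ/r₁) = 2751 m/s; transfer-periherm v_p = √[μ(2/r₁ − 1/a_t)] = 3558 m/s.
Δv₁ = v_p − v_c1 = 807.7 m/s.
At r₂: circular v_c2 = √(μ/r₂) = 1215 m/s; transfer-apoherm v_a = √[μ(2/r₂ − 1/a_t)] = 694.0 m/s.
Δv₂ = v_c2 − v_a = 520.7 m/s.
Total Δv = Δv₁ + Δv₂ = 1328 m/s = 1.328 km/s.

Δv_total ≈ 1.33 km/s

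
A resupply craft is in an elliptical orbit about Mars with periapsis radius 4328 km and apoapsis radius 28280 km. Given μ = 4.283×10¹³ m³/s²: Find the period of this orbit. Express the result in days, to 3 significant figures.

T ≈ 0.732 days

Semi-major axis a = (r_p + r_a)/2 = (4328.0 + 28280)/2 = 16304 km = 1.630×10⁷ m.
By Kepler's third law T = 2π√(a³/μ) = 2π × 1.006×10⁴ = 6.320×10⁴ s.
= 0.7315 days.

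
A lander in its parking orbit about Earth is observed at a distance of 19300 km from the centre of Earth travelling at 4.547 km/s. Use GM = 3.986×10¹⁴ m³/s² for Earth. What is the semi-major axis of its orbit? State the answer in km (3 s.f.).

r = 1.930×10⁷ m.
Vis-viva rearranged: 1/a = 2/r − v²/μ = 1.036×10⁻⁷ − 5.187×10⁻⁸ = 5.176×10⁻⁸ m⁻¹.
a = 1.932×10⁷ m = 19321 km.

a ≈ 19300 km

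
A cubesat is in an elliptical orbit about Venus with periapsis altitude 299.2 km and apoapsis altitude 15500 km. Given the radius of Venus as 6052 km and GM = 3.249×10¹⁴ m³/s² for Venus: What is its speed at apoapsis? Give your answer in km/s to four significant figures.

r_p = 6052 + 299.2 = 6351.2 km = 6.3512×10⁶ m.
r_a = 6052 + 15500 = 21552 km = 2.1552×10⁷ m.
Semi-major axis a = (r_p + r_a)/2 = 13952 km = 1.395×10⁷ m.
Vis-viva: v² = μ(2/r − 1/a) = 3.249×10¹⁴ × (9.280×10⁻⁸ − 7.168×10⁻⁸) = 6.863×10⁶ m²/s².
v = 2620 m/s = 2.620 km/s.

v ≈ 2.620 km/s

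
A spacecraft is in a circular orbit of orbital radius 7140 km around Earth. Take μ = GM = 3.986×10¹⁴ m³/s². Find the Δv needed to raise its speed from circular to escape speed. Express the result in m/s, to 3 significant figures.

Δv ≈ 3090 m/s

r = 7140 km = 7.140×10⁶ m.
Circular speed v_c = √(μ/r) = 7472 m/s.
Escape speed v_esc = √(2μ/r) = √2 × v_c = 10570 m/s.
Δv = v_esc − v_c = 3095 m/s.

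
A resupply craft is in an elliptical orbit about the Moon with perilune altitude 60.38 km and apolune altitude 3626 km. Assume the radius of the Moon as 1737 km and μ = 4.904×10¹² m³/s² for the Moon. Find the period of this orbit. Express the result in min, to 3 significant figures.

r_p = 1737 + 60.38 = 1797.4 km = 1.7974×10⁶ m.
r_a = 1737 + 3626 = 5363.0 km = 5.3630×10⁶ m.
Semi-major axis a = (r_p + r_a)/2 = (1797.4 + 5363.0)/2 = 3580.2 km = 3.580×10⁶ m.
By Kepler's third law T = 2π√(a³/μ) = 2π × 3.059×10³ = 1.922×10⁴ s.
= 320.3 min.

T ≈ 320 min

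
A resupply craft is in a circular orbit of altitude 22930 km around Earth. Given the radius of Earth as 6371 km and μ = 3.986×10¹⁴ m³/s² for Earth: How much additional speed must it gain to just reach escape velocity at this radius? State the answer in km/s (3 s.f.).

r = 6371 + 22930 = 29301 km = 2.9301×10⁷ m.
Circular speed v_c = √(μ/r) = 3688 m/s.
Escape speed v_esc = √(2μ/r) = √2 × v_c = 5216 m/s.
Δv = v_esc − v_c = 1528 m/s = 1.528 km/s.

Δv ≈ 1.53 km/s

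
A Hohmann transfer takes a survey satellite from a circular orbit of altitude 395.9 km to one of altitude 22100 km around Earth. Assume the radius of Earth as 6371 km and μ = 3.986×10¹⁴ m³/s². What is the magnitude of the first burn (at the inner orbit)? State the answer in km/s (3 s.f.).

Δv ≈ 2.08 km/s

r₁ = 6371 + 395.9 = 6766.9 km = 6.7669×10⁶ m.
r₂ = 6371 + 22100 = 28471 km = 2.8471×10⁷ m.
Transfer ellipse a_t = (r₁ + r₂)/2 = 1.762×10⁷ m.
At r₁: circular v_c1 = √(μ/r₁) = 7675 m/s; transfer-perigee v_p = √[μ(2/r₁ − 1/a_t)] = 9756 m/s.
Δv₁ = v_p − v_c1 = 2081 m/s.
= 2.081 km/s.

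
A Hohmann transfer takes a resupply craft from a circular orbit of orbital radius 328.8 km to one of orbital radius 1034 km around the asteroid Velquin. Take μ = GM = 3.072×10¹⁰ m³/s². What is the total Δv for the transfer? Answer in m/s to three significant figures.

Δv_total ≈ 124 m/s

r₁ = 328.8 km = 3.288×10⁵ m.
r₂ = 1034 km = 1.034×10⁶ m.
Transfer ellipse a_t = (r₁ + r₂)/2 = 6.814×10⁵ m.
At r₁: circular v_c1 = √(μ/r₁) = 305.7 m/s; transfer-periapsis v_p = √[μ(2/r₁ − 1/a_t)] = 376.5 m/s.
Δv₁ = v_p − v_c1 = 70.87 m/s.
At r₂: circular v_c2 = √(μ/r₂) = 172.4 m/s; transfer-apoapsis v_a = √[μ(2/r₂ − 1/a_t)] = 119.7 m/s.
Δv₂ = v_c2 − v_a = 52.63 m/s.
Total Δv = Δv₁ + Δv₂ = 123.5 m/s.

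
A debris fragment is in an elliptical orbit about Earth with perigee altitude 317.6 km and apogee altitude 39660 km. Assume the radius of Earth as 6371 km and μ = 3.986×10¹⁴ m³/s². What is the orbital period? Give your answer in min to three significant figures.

T ≈ 710 min

r_p = 6371 + 317.6 = 6688.6 km = 6.6886×10⁶ m.
r_a = 6371 + 39660 = 46031 km = 4.6031×10⁷ m.
Semi-major axis a = (r_p + r_a)/2 = (6688.6 + 46031)/2 = 26360 km = 2.636×10⁷ m.
By Kepler's third law T = 2π√(a³/μ) = 2π × 6.779×10³ = 4.259×10⁴ s.
= 709.9 min.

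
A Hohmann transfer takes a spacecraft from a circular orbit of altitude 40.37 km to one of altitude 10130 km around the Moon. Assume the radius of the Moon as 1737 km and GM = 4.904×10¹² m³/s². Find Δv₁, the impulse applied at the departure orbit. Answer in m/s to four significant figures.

Δv ≈ 529.7 m/s

r₁ = 1737 + 40.37 = 1777.4 km = 1.7774×10⁶ m.
r₂ = 1737 + 10130 = 11867 km = 1.1867×10⁷ m.
Transfer ellipse a_t = (r₁ + r₂)/2 = 6.822×10⁶ m.
At r₁: circular v_c1 = √(μ/r₁) = 1661 m/s; transfer-perilune v_p = √[μ(2/r₁ − 1/a_t)] = 2191 m/s.
Δv₁ = v_p − v_c1 = 529.7 m/s.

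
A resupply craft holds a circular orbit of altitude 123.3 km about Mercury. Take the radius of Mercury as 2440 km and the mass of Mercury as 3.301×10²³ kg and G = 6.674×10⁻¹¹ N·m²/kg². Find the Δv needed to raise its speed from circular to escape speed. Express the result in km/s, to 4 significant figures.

Δv ≈ 1.214 km/s

μ = GM = 6.674×10⁻¹¹ × 3.301×10²³ = 2.203×10¹³ m³/s².
r = 2440 + 123.3 = 2563.3 km = 2.5633×10⁶ m.
Circular speed v_c = √(μ/r) = 2932 m/s.
Escape speed v_esc = √(2μ/r) = √2 × v_c = 4146 m/s.
Δv = v_esc − v_c = 1214 m/s = 1.214 km/s.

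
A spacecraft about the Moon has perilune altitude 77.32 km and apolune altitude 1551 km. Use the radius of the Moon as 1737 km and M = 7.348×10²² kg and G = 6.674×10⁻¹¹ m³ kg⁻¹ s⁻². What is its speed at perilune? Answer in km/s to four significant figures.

μ = GM = 6.674×10⁻¹¹ × 7.348×10²² = 4.904×10¹² m³/s².
r_p = 1737 + 77.32 = 1814.3 km = 1.8143×10⁶ m.
r_a = 1737 + 1551 = 3288.0 km = 3.2880×10⁶ m.
Semi-major axis a = (r_p + r_a)/2 = 2551.2 km = 2.551×10⁶ m.
Vis-viva: v² = μ(2/r − 1/a) = 4.904×10¹² × (1.102×10⁻⁶ − 3.920×10⁻⁷) = 3.484×10⁶ m²/s².
v = 1866 m/s = 1.866 km/s.

v ≈ 1.866 km/s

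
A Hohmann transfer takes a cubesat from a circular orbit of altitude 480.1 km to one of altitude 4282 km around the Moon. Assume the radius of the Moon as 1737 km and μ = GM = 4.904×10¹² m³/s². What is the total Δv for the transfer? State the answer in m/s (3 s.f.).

r₁ = 1737 + 480.1 = 2217.1 km = 2.2171×10⁶ m.
r₂ = 1737 + 4282 = 6019.0 km = 6.0190×10⁶ m.
Transfer ellipse a_t = (r₁ + r₂)/2 = 4.118×10⁶ m.
At r₁: circular v_c1 = √(μ/r₁) = 1487 m/s; transfer-perilune v_p = √[μ(2/r₁ − 1/a_t)] = 1798 m/s.
Δv₁ = v_p − v_c1 = 310.8 m/s.
At r₂: circular v_c2 = √(μ/r₂) = 902.6 m/s; transfer-apolune v_a = √[μ(2/r₂ − 1/a_t)] = 662.3 m/s.
Δv₂ = v_c2 − v_a = 240.3 m/s.
Total Δv = Δv₁ + Δv₂ = 551.1 m/s.

Δv_total ≈ 551 m/s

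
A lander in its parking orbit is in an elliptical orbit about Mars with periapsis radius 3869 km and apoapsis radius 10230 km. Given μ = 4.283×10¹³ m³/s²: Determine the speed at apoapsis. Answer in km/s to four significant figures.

v ≈ 1.516 km/s

Semi-major axis a = (r_p + r_a)/2 = 7049.5 km = 7.050×10⁶ m.
Vis-viva: v² = μ(2/r − 1/a) = 4.283×10¹³ × (1.955×10⁻⁷ − 1.419×10⁻⁷) = 2.298×10⁶ m²/s².
v = 1516 m/s = 1.516 km/s.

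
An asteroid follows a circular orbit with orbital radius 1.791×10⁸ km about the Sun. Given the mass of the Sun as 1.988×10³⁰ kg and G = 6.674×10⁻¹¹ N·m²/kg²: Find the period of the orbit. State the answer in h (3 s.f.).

μ = GM = 6.674×10⁻¹¹ × 1.988×10³⁰ = 1.327×10²⁰ m³/s².
r = 1.791×10⁸ km = 1.791×10¹¹ m.
Kepler's third law: T = 2π√(r³/μ) = 2π√((1.791×10¹¹)³ / 1.327×10²⁰).
r³/μ = 4.330×10¹³ s², so T = 2π × 6.580×10⁶ = 4.134×10⁷ s.
Converting: 4.134×10⁷ s ÷ 3600 = 11480 h.

T ≈ 11500 h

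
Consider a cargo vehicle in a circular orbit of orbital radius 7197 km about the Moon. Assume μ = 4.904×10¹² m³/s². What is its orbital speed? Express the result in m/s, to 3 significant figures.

r = 7197 km = 7.197×10⁶ m.
For a circular orbit v = √(μ/r) = √(4.904×10¹² / 7.197×10⁶) = √(6.814×10⁵) = 825.5 m/s.

v ≈ 825 m/s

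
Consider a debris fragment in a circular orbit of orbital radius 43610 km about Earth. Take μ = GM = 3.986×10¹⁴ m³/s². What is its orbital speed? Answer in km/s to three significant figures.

r = 43610 km = 4.361×10⁷ m.
For a circular orbit v = √(μ/r) = √(3.986×10¹⁴ / 4.361×10⁷) = √(9.140×10⁶) = 3023 m/s.
That is 3.023 km/s.

v ≈ 3.02 km/s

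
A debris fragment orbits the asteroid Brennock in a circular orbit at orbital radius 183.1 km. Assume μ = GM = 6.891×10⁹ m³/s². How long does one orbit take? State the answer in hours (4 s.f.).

r = 183.1 km = 1.831×10⁵ m.
Kepler's third law: T = 2π√(r³/μ) = 2π√((1.831×10⁵)³ / 6.891×10⁹).
r³/μ = 8.908×10⁵ s², so T = 2π × 9.438×10² = 5.930×10³ s.
Converting: 5.930×10³ s ÷ 3600 = 1.647 hours.

T ≈ 1.647 hours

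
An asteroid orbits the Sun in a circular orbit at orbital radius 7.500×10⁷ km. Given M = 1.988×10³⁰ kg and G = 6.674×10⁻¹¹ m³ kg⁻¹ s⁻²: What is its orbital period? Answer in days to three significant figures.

T ≈ 130 days

μ = GM = 6.674×10⁻¹¹ × 1.988×10³⁰ = 1.327×10²⁰ m³/s².
r = 7.500×10⁷ km = 7.500×10¹⁰ m.
Kepler's third law: T = 2π√(r³/μ) = 2π√((7.500×10¹⁰)³ / 1.327×10²⁰).
r³/μ = 3.180×10¹² s², so T = 2π × 1.783×10⁶ = 1.120×10⁷ s.
Converting: 1.120×10⁷ s ÷ 86400 = 129.7 days.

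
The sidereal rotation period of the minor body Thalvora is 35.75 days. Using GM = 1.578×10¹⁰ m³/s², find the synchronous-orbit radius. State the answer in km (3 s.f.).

r_sync ≈ 15600 km

T = 35.75 days = 3.089×10⁶ s.
A synchronous orbit has period T, so by Kepler's third law a = (μT²/4π²)^(1/3).
μT²/4π² = 1.578×10¹⁰ × (3.089×10⁶)² / 39.48 = 3.814×10²¹ m³.
a = 1.562×10⁷ m = 15623 km.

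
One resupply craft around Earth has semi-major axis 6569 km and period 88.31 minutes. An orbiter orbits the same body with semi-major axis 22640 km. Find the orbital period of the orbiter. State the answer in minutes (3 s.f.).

Kepler's third law: T² ∝ a³, so T₂ = T₁ (a₂/a₁)^(3/2).
a₂/a₁ = 3.446, (a₂/a₁)^(3/2) = 6.398.
T₂ = 88.31 × 6.398 = 565.0 minutes.

T₂ ≈ 565 minutes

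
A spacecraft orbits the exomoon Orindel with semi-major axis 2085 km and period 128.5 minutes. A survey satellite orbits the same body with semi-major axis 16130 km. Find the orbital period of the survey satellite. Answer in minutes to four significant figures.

T₂ ≈ 2765 minutes

Kepler's third law: T² ∝ a³, so T₂ = T₁ (a₂/a₁)^(3/2).
a₂/a₁ = 7.736, (a₂/a₁)^(3/2) = 21.52.
T₂ = 128.5 × 21.52 = 2765 minutes.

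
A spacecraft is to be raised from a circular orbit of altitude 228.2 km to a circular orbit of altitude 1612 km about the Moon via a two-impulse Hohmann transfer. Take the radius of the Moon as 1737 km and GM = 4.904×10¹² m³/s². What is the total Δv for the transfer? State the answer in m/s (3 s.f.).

Δv_total ≈ 363 m/s

r₁ = 1737 + 228.2 = 1965.2 km = 1.9652×10⁶ m.
r₂ = 1737 + 1612 = 3349.0 km = 3.3490×10⁶ m.
Transfer ellipse a_t = (r₁ + r₂)/2 = 2.657×10⁶ m.
At r₁: circular v_c1 = √(μ/r₁) = 1580 m/s; transfer-perilune v_p = √[μ(2/r₁ − 1/a_t)] = 1773 m/s.
Δv₁ = v_p − v_c1 = 193.8 m/s.
At r₂: circular v_c2 = √(μ/r₂) = 1210 m/s; transfer-apolune v_a = √[μ(2/r₂ − 1/a_t)] = 1041 m/s.
Δv₂ = v_c2 − v_a = 169.4 m/s.
Total Δv = Δv₁ + Δv₂ = 363.2 m/s.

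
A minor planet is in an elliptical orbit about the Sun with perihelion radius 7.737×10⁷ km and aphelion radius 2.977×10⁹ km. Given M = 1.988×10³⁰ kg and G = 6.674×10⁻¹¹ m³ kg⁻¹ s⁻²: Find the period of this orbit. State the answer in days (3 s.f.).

μ = GM = 6.674×10⁻¹¹ × 1.988×10³⁰ = 1.327×10²⁰ m³/s².
Semi-major axis a = (r_p + r_a)/2 = (7.7370×10⁷ + 2.9770×10⁹)/2 = 1.5272×10⁹ km = 1.527×10¹² m.
By Kepler's third law T = 2π√(a³/μ) = 2π × 1.638×10⁸ = 1.029×10⁹ s.
= 11920 days.

T ≈ 11900 days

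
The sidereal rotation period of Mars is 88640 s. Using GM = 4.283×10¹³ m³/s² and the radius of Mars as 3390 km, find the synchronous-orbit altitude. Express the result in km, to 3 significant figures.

A synchronous orbit has period T, so by Kepler's third law a = (μT²/4π²)^(1/3).
μT²/4π² = 4.283×10¹³ × (8.864×10⁴)² / 39.48 = 8.524×10²¹ m³.
a = 2.043×10⁷ m = 20428 km.
Altitude h = a − R = 20428 − 3390 = 17038 km.

h_sync ≈ 17000 km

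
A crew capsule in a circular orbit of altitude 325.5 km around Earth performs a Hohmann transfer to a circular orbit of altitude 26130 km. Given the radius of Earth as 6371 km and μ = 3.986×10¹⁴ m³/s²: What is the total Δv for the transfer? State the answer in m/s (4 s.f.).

r₁ = 6371 + 325.5 = 6696.5 km = 6.6965×10⁶ m.
r₂ = 6371 + 26130 = 32501 km = 3.2501×10⁷ m.
Transfer ellipse a_t = (r₁ + r₂)/2 = 1.960×10⁷ m.
At r₁: circular v_c1 = √(μ/r₁) = 7715 m/s; transfer-perigee v_p = √[μ(2/r₁ − 1/a_t)] = 9935 m/s.
Δv₁ = v_p − v_c1 = 2220 m/s.
At r₂: circular v_c2 = √(μ/r₂) = 3502 m/s; transfer-apogee v_a = √[μ(2/r₂ − 1/a_t)] = 2047 m/s.
Δv₂ = v_c2 − v_a = 1455 m/s.
Total Δv = Δv₁ + Δv₂ = 3675 m/s.

Δv_total ≈ 3675 m/s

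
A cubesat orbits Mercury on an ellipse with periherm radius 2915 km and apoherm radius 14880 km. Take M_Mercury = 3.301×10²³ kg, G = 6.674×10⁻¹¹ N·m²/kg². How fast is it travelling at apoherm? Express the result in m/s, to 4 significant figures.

v ≈ 696.5 m/s

μ = GM = 6.674×10⁻¹¹ × 3.301×10²³ = 2.203×10¹³ m³/s².
Semi-major axis a = (r_p + r_a)/2 = 8897.5 km = 8.898×10⁶ m.
Vis-viva: v² = μ(2/r − 1/a) = 2.203×10¹³ × (1.344×10⁻⁷ − 1.124×10⁻⁷) = 4.851×10⁵ m²/s².
v = 696.5 m/s.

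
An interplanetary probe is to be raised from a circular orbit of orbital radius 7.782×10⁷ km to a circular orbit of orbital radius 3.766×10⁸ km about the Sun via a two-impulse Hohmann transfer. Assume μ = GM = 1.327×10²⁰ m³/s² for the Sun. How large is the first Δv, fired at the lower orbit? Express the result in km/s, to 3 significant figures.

Δv ≈ 11.9 km/s

r₁ = 7.782×10⁷ km = 7.782×10¹⁰ m.
r₂ = 3.766×10⁸ km = 3.766×10¹¹ m.
Transfer ellipse a_t = (r₁ + r₂)/2 = 2.272×10¹¹ m.
At r₁: circular v_c1 = √(μ/r₁) = 41290 m/s; transfer-perihelion v_p = √[μ(2/r₁ − 1/a_t)] = 53160 m/s.
Δv₁ = v_p − v_c1 = 11870 m/s.
= 11.87 km/s.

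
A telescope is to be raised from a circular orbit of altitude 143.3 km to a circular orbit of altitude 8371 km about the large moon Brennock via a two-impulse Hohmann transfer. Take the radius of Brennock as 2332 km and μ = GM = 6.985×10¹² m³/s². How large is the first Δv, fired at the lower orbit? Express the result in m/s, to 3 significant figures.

r₁ = 2332 + 143.3 = 2475.3 km = 2.4753×10⁶ m.
r₂ = 2332 + 8371 = 10703 km = 1.0703×10⁷ m.
Transfer ellipse a_t = (r₁ + r₂)/2 = 6.589×10⁶ m.
At r₁: circular v_c1 = √(μ/r₁) = 1680 m/s; transfer-periapsis v_p = √[μ(2/r₁ − 1/a_t)] = 2141 m/s.
Δv₁ = v_p − v_c1 = 461.1 m/s.

Δv ≈ 461 m/s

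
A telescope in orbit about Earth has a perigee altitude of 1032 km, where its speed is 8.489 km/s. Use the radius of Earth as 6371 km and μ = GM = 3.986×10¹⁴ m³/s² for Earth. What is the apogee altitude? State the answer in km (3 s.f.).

apogee altitude ≈ 8600 km

r_p = 6371 + 1032 = 7403.0 km = 7.403×10⁶ m.
Specific energy ε = v²/2 − μ/r = -1.781×10⁷ J/kg, so a = −μ/(2ε) = 1.119×10⁷ m.
The apsides satisfy r_p + r_a = 2a, so the apogee radius is 2a − r_p = 1.498×10⁷ m = 14976 km.
Apogee altitude = 14976 − 6371 = 8604.8 km.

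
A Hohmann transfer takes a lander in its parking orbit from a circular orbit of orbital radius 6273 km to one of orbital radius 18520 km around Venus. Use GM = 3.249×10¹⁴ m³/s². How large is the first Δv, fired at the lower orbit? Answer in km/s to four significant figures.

Δv ≈ 1.600 km/s

r₁ = 6273 km = 6.273×10⁶ m.
r₂ = 18520 km = 1.852×10⁷ m.
Transfer ellipse a_t = (r₁ + r₂)/2 = 1.240×10⁷ m.
At r₁: circular v_c1 = √(μ/r₁) = 7197 m/s; transfer-periapsis v_p = √[μ(2/r₁ − 1/a_t)] = 8796 m/s.
Δv₁ = v_p − v_c1 = 1600 m/s.
= 1.600 km/s.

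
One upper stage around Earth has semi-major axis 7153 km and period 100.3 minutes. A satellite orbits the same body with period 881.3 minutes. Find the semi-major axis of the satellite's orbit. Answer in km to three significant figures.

a₂ ≈ 30500 km

Kepler's third law: a³ ∝ T², so a₂ = a₁ (T₂/T₁)^(2/3).
T₂/T₁ = 8.787, (T₂/T₁)^(2/3) = 4.258.
a₂ = 7153 × 4.258 = 30460 km.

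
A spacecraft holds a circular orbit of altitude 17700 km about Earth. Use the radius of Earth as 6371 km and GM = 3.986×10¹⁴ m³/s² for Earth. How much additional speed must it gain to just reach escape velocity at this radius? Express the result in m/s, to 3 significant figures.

r = 6371 + 17700 = 24071 km = 2.4071×10⁷ m.
Circular speed v_c = √(μ/r) = 4069 m/s.
Escape speed v_esc = √(2μ/r) = √2 × v_c = 5755 m/s.
Δv = v_esc − v_c = 1686 m/s.

Δv ≈ 1690 m/s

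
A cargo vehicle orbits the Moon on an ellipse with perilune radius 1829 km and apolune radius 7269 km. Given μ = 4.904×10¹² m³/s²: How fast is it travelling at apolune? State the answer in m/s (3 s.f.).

Semi-major axis a = (r_p + r_a)/2 = 4549.0 km = 4.549×10⁶ m.
Vis-viva: v² = μ(2/r − 1/a) = 4.904×10¹² × (2.751×10⁻⁷ − 2.198×10⁻⁷) = 2.713×10⁵ m²/s².
v = 520.8 m/s.

v ≈ 521 m/s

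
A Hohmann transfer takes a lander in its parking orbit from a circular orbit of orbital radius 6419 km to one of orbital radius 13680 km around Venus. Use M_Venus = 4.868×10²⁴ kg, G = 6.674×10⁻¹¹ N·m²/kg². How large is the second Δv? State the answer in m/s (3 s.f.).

μ = GM = 6.674×10⁻¹¹ × 4.868×10²⁴ = 3.249×10¹⁴ m³/s².
r₁ = 6419 km = 6.419×10⁶ m.
r₂ = 13680 km = 1.368×10⁷ m.
Transfer ellipse a_t = (r₁ + r₂)/2 = 1.005×10⁷ m.
At r₁: circular v_c1 = √(μ/r₁) = 7114 m/s; transfer-periapsis v_p = √[μ(2/r₁ − 1/a_t)] = 8301 m/s.
At r₂: circular v_c2 = √(μ/r₂) = 4873 m/s; transfer-apoapsis v_a = √[μ(2/r₂ − 1/a_t)] = 3895 m/s.
Δv₂ = v_c2 − v_a = 978.5 m/s.

Δv ≈ 979 m/s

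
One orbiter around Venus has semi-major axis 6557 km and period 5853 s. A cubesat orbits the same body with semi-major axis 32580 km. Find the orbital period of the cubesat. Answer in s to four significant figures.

T₂ ≈ 64830 s

Kepler's third law: T² ∝ a³, so T₂ = T₁ (a₂/a₁)^(3/2).
a₂/a₁ = 4.969, (a₂/a₁)^(3/2) = 11.08.
T₂ = 5853 × 11.08 = 64830 s.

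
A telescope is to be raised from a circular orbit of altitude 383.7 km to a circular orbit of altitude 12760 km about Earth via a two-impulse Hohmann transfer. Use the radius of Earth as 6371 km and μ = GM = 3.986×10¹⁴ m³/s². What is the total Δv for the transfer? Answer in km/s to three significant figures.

Δv_total ≈ 2.92 km/s

r₁ = 6371 + 383.7 = 6754.7 km = 6.7547×10⁶ m.
r₂ = 6371 + 12760 = 19131 km = 1.9131×10⁷ m.
Transfer ellipse a_t = (r₁ + r₂)/2 = 1.294×10⁷ m.
At r₁: circular v_c1 = √(μ/r₁) = 7682 m/s; transfer-perigee v_p = √[μ(2/r₁ − 1/a_t)] = 9339 m/s.
Δv₁ = v_p − v_c1 = 1658 m/s.
At r₂: circular v_c2 = √(μ/r₂) = 4565 m/s; transfer-apogee v_a = √[μ(2/r₂ − 1/a_t)] = 3298 m/s.
Δv₂ = v_c2 − v_a = 1267 m/s.
Total Δv = Δv₁ + Δv₂ = 2925 m/s = 2.925 km/s.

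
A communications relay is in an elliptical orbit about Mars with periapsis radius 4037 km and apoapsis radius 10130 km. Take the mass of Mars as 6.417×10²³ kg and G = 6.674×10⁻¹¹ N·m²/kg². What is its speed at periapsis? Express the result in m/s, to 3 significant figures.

μ = GM = 6.674×10⁻¹¹ × 6.417×10²³ = 4.283×10¹³ m³/s².
Semi-major axis a = (r_p + r_a)/2 = 7083.5 km = 7.084×10⁶ m.
Vis-viva: v² = μ(2/r − 1/a) = 4.283×10¹³ × (4.954×10⁻⁷ − 1.412×10⁻⁷) = 1.517×10⁷ m²/s².
v = 3895 m/s.

v ≈ 3900 m/s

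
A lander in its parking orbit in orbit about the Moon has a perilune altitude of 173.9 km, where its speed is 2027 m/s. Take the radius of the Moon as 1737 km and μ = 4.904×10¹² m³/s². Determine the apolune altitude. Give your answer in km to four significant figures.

r_p = 1737 + 173.9 = 1910.9 km = 1.911×10⁶ m.
Specific energy ε = v²/2 − μ/r = -5.120×10⁵ J/kg, so a = −μ/(2ε) = 4.789×10⁶ m.
The apsides satisfy r_p + r_a = 2a, so the apolune radius is 2a − r_p = 7.668×10⁶ m = 7667.9 km.
Apolune altitude = 7667.9 − 1737 = 5930.9 km.

apolune altitude ≈ 5931 km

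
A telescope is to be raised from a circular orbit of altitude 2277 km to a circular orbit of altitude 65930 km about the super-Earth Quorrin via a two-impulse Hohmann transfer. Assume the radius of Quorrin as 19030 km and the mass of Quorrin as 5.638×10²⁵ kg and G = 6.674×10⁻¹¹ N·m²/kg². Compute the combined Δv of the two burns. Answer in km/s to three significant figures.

μ = GM = 6.674×10⁻¹¹ × 5.638×10²⁵ = 3.763×10¹⁵ m³/s².
r₁ = 19030 + 2277 = 21307 km = 2.1307×10⁷ m.
r₂ = 19030 + 65930 = 84960 km = 8.4960×10⁷ m.
Transfer ellipse a_t = (r₁ + r₂)/2 = 5.313×10⁷ m.
At r₁: circular v_c1 = √(μ/r₁) = 13290 m/s; transfer-periapsis v_p = √[μ(2/r₁ − 1/a_t)] = 16800 m/s.
Δv₁ = v_p − v_c1 = 3515 m/s.
At r₂: circular v_c2 = √(μ/r₂) = 6655 m/s; transfer-apoapsis v_a = √[μ(2/r₂ − 1/a_t)] = 4214 m/s.
Δv₂ = v_c2 − v_a = 2441 m/s.
Total Δv = Δv₁ + Δv₂ = 5956 m/s = 5.956 km/s.

Δv_total ≈ 5.96 km/s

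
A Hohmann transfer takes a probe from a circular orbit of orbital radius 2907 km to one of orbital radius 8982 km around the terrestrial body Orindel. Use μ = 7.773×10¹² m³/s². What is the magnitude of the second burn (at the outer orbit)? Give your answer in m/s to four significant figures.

Δv ≈ 279.7 m/s

r₁ = 2907 km = 2.907×10⁶ m.
r₂ = 8982 km = 8.982×10⁶ m.
Transfer ellipse a_t = (r₁ + r₂)/2 = 5.944×10⁶ m.
At r₁: circular v_c1 = √(μ/r₁) = 1635 m/s; transfer-periapsis v_p = √[μ(2/r₁ − 1/a_t)] = 2010 m/s.
At r₂: circular v_c2 = √(μ/r₂) = 930.3 m/s; transfer-apoapsis v_a = √[μ(2/r₂ − 1/a_t)] = 650.5 m/s.
Δv₂ = v_c2 − v_a = 279.7 m/s.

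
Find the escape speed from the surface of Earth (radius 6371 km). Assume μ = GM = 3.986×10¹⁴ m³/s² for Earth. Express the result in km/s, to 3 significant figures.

v_esc ≈ 11.2 km/s

r = R = 6.371×10⁶ m.
Escape speed v_esc = √(2μ/r) = √(2 × 3.986×10¹⁴ / 6.371×10⁶) = √(1.251×10⁸) = 11190 m/s.
= 11.19 km/s.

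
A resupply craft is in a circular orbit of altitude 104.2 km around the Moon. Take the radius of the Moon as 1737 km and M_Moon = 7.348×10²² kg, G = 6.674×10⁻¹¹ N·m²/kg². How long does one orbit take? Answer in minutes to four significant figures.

μ = GM = 6.674×10⁻¹¹ × 7.348×10²² = 4.904×10¹² m³/s².
r = 1737 + 104.2 = 1841.2 km = 1.8412×10⁶ m.
Kepler's third law: T = 2π√(r³/μ) = 2π√((1.841×10⁶)³ / 4.904×10¹²).
r³/μ = 1.273×10⁶ s², so T = 2π × 1.128×10³ = 7.088×10³ s.
Converting: 7.088×10³ s ÷ 60.00 = 118.1 minutes.

T ≈ 118.1 minutes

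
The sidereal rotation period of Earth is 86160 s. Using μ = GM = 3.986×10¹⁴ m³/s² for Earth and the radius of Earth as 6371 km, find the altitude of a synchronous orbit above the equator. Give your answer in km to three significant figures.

A synchronous orbit has period T, so by Kepler's third law a = (μT²/4π²)^(1/3).
μT²/4π² = 3.986×10¹⁴ × (8.616×10⁴)² / 39.48 = 7.495×10²² m³.
a = 4.216×10⁷ m = 42163 km.
Altitude h = a − R = 42163 − 6371 = 35792 km.

h_sync ≈ 35800 km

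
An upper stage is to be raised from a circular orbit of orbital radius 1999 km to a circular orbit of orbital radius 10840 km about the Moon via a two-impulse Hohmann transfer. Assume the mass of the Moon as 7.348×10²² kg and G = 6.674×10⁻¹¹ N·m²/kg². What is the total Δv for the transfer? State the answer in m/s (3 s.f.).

Δv_total ≈ 766 m/s

μ = GM = 6.674×10⁻¹¹ × 7.348×10²² = 4.904×10¹² m³/s².
r₁ = 1999 km = 1.999×10⁶ m.
r₂ = 10840 km = 1.084×10⁷ m.
Transfer ellipse a_t = (r₁ + r₂)/2 = 6.420×10⁶ m.
At r₁: circular v_c1 = √(μ/r₁) = 1566 m/s; transfer-perilune v_p = √[μ(2/r₁ − 1/a_t)] = 2035 m/s.
Δv₁ = v_p − v_c1 = 469.0 m/s.
At r₂: circular v_c2 = √(μ/r₂) = 672.6 m/s; transfer-apolune v_a = √[μ(2/r₂ − 1/a_t)] = 375.3 m/s.
Δv₂ = v_c2 − v_a = 297.3 m/s.
Total Δv = Δv₁ + Δv₂ = 766.3 m/s.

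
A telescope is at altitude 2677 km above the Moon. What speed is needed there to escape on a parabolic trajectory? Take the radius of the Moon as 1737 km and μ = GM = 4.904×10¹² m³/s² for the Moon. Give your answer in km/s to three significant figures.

r = 1737 + 2677 = 4414.0 km = 4.4140×10⁶ m.
Escape speed v_esc = √(2μ/r) = √(2 × 4.904×10¹² / 4.414×10⁶) = √(2.222×10⁶) = 1491 m/s.
= 1.491 km/s.

v_esc ≈ 1.49 km/s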